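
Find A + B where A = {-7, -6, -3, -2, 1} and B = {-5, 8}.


A + B = {a + b : a ∈ A, b ∈ B}.
Enumerate all |A|·|B| = 5·2 = 10 pairs (a, b) and collect distinct sums.
a = -7: -7+-5=-12, -7+8=1
a = -6: -6+-5=-11, -6+8=2
a = -3: -3+-5=-8, -3+8=5
a = -2: -2+-5=-7, -2+8=6
a = 1: 1+-5=-4, 1+8=9
Collecting distinct sums: A + B = {-12, -11, -8, -7, -4, 1, 2, 5, 6, 9}
|A + B| = 10

A + B = {-12, -11, -8, -7, -4, 1, 2, 5, 6, 9}


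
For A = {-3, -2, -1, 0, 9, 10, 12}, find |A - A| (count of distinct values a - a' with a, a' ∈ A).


A - A = {a - a' : a, a' ∈ A}; |A| = 7.
Bounds: 2|A|-1 ≤ |A - A| ≤ |A|² - |A| + 1, i.e. 13 ≤ |A - A| ≤ 43.
Note: 0 ∈ A - A always (from a - a). The set is symmetric: if d ∈ A - A then -d ∈ A - A.
Enumerate nonzero differences d = a - a' with a > a' (then include -d):
Positive differences: {1, 2, 3, 9, 10, 11, 12, 13, 14, 15}
Full difference set: {0} ∪ (positive diffs) ∪ (negative diffs).
|A - A| = 1 + 2·10 = 21 (matches direct enumeration: 21).

|A - A| = 21


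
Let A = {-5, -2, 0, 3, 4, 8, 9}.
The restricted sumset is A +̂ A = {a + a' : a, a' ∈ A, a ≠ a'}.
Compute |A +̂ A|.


Restricted sumset: A +̂ A = {a + a' : a ∈ A, a' ∈ A, a ≠ a'}.
Equivalently, take A + A and drop any sum 2a that is achievable ONLY as a + a for a ∈ A (i.e. sums representable only with equal summands).
Enumerate pairs (a, a') with a < a' (symmetric, so each unordered pair gives one sum; this covers all a ≠ a'):
  -5 + -2 = -7
  -5 + 0 = -5
  -5 + 3 = -2
  -5 + 4 = -1
  -5 + 8 = 3
  -5 + 9 = 4
  -2 + 0 = -2
  -2 + 3 = 1
  -2 + 4 = 2
  -2 + 8 = 6
  -2 + 9 = 7
  0 + 3 = 3
  0 + 4 = 4
  0 + 8 = 8
  0 + 9 = 9
  3 + 4 = 7
  3 + 8 = 11
  3 + 9 = 12
  4 + 8 = 12
  4 + 9 = 13
  8 + 9 = 17
Collected distinct sums: {-7, -5, -2, -1, 1, 2, 3, 4, 6, 7, 8, 9, 11, 12, 13, 17}
|A +̂ A| = 16
(Reference bound: |A +̂ A| ≥ 2|A| - 3 for |A| ≥ 2, with |A| = 7 giving ≥ 11.)

|A +̂ A| = 16


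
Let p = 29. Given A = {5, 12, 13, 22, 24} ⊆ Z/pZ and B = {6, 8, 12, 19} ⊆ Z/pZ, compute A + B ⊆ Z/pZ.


Work in Z/29Z: reduce every sum a + b modulo 29.
Enumerate all 20 pairs:
a = 5: 5+6=11, 5+8=13, 5+12=17, 5+19=24
a = 12: 12+6=18, 12+8=20, 12+12=24, 12+19=2
a = 13: 13+6=19, 13+8=21, 13+12=25, 13+19=3
a = 22: 22+6=28, 22+8=1, 22+12=5, 22+19=12
a = 24: 24+6=1, 24+8=3, 24+12=7, 24+19=14
Distinct residues collected: {1, 2, 3, 5, 7, 11, 12, 13, 14, 17, 18, 19, 20, 21, 24, 25, 28}
|A + B| = 17 (out of 29 total residues).

A + B = {1, 2, 3, 5, 7, 11, 12, 13, 14, 17, 18, 19, 20, 21, 24, 25, 28}


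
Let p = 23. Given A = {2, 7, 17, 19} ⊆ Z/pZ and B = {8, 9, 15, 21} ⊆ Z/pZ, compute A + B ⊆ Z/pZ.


Work in Z/23Z: reduce every sum a + b modulo 23.
Enumerate all 16 pairs:
a = 2: 2+8=10, 2+9=11, 2+15=17, 2+21=0
a = 7: 7+8=15, 7+9=16, 7+15=22, 7+21=5
a = 17: 17+8=2, 17+9=3, 17+15=9, 17+21=15
a = 19: 19+8=4, 19+9=5, 19+15=11, 19+21=17
Distinct residues collected: {0, 2, 3, 4, 5, 9, 10, 11, 15, 16, 17, 22}
|A + B| = 12 (out of 23 total residues).

A + B = {0, 2, 3, 4, 5, 9, 10, 11, 15, 16, 17, 22}


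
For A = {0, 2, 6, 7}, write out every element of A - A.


A - A = {a - a' : a, a' ∈ A}.
Compute a - a' for each ordered pair (a, a'):
a = 0: 0-0=0, 0-2=-2, 0-6=-6, 0-7=-7
a = 2: 2-0=2, 2-2=0, 2-6=-4, 2-7=-5
a = 6: 6-0=6, 6-2=4, 6-6=0, 6-7=-1
a = 7: 7-0=7, 7-2=5, 7-6=1, 7-7=0
Collecting distinct values (and noting 0 appears from a-a):
A - A = {-7, -6, -5, -4, -2, -1, 0, 1, 2, 4, 5, 6, 7}
|A - A| = 13

A - A = {-7, -6, -5, -4, -2, -1, 0, 1, 2, 4, 5, 6, 7}


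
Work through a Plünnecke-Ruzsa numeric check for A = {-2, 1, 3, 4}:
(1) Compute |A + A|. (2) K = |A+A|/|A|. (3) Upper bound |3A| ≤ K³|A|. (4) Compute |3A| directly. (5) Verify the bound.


|A| = 4.
Step 1: Compute A + A by enumerating all 16 pairs.
A + A = {-4, -1, 1, 2, 4, 5, 6, 7, 8}, so |A + A| = 9.
Step 2: Doubling constant K = |A + A|/|A| = 9/4 = 9/4 ≈ 2.2500.
Step 3: Plünnecke-Ruzsa gives |3A| ≤ K³·|A| = (2.2500)³ · 4 ≈ 45.5625.
Step 4: Compute 3A = A + A + A directly by enumerating all triples (a,b,c) ∈ A³; |3A| = 15.
Step 5: Check 15 ≤ 45.5625? Yes ✓.

K = 9/4, Plünnecke-Ruzsa bound K³|A| ≈ 45.5625, |3A| = 15, inequality holds.


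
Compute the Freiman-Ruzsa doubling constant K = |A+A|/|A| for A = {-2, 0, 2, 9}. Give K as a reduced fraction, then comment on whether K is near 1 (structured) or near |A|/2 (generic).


|A| = 4.
Compute A + A by enumerating all 16 pairs.
A + A = {-4, -2, 0, 2, 4, 7, 9, 11, 18}, so |A + A| = 9.
K = |A + A| / |A| = 9/4 (already in lowest terms) ≈ 2.2500.
Reference: AP of size 4 gives K = 7/4 ≈ 1.7500; a fully generic set of size 4 gives K ≈ 2.5000.

|A| = 4, |A + A| = 9, K = 9/4.


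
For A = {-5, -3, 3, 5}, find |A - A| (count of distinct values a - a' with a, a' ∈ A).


A - A = {a - a' : a, a' ∈ A}; |A| = 4.
Bounds: 2|A|-1 ≤ |A - A| ≤ |A|² - |A| + 1, i.e. 7 ≤ |A - A| ≤ 13.
Note: 0 ∈ A - A always (from a - a). The set is symmetric: if d ∈ A - A then -d ∈ A - A.
Enumerate nonzero differences d = a - a' with a > a' (then include -d):
Positive differences: {2, 6, 8, 10}
Full difference set: {0} ∪ (positive diffs) ∪ (negative diffs).
|A - A| = 1 + 2·4 = 9 (matches direct enumeration: 9).

|A - A| = 9


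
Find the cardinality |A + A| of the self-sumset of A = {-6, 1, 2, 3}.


A + A = {a + a' : a, a' ∈ A}; |A| = 4.
General bounds: 2|A| - 1 ≤ |A + A| ≤ |A|(|A|+1)/2, i.e. 7 ≤ |A + A| ≤ 10.
Lower bound 2|A|-1 is attained iff A is an arithmetic progression.
Enumerate sums a + a' for a ≤ a' (symmetric, so this suffices):
a = -6: -6+-6=-12, -6+1=-5, -6+2=-4, -6+3=-3
a = 1: 1+1=2, 1+2=3, 1+3=4
a = 2: 2+2=4, 2+3=5
a = 3: 3+3=6
Distinct sums: {-12, -5, -4, -3, 2, 3, 4, 5, 6}
|A + A| = 9

|A + A| = 9


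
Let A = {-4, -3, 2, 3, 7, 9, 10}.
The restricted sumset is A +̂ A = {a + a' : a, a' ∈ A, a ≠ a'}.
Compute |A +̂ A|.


Restricted sumset: A +̂ A = {a + a' : a ∈ A, a' ∈ A, a ≠ a'}.
Equivalently, take A + A and drop any sum 2a that is achievable ONLY as a + a for a ∈ A (i.e. sums representable only with equal summands).
Enumerate pairs (a, a') with a < a' (symmetric, so each unordered pair gives one sum; this covers all a ≠ a'):
  -4 + -3 = -7
  -4 + 2 = -2
  -4 + 3 = -1
  -4 + 7 = 3
  -4 + 9 = 5
  -4 + 10 = 6
  -3 + 2 = -1
  -3 + 3 = 0
  -3 + 7 = 4
  -3 + 9 = 6
  -3 + 10 = 7
  2 + 3 = 5
  2 + 7 = 9
  2 + 9 = 11
  2 + 10 = 12
  3 + 7 = 10
  3 + 9 = 12
  3 + 10 = 13
  7 + 9 = 16
  7 + 10 = 17
  9 + 10 = 19
Collected distinct sums: {-7, -2, -1, 0, 3, 4, 5, 6, 7, 9, 10, 11, 12, 13, 16, 17, 19}
|A +̂ A| = 17
(Reference bound: |A +̂ A| ≥ 2|A| - 3 for |A| ≥ 2, with |A| = 7 giving ≥ 11.)

|A +̂ A| = 17


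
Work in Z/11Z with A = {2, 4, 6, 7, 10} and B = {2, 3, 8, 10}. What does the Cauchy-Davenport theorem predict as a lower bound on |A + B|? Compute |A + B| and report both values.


Cauchy-Davenport: |A + B| ≥ min(p, |A| + |B| - 1) for A, B nonempty in Z/pZ.
|A| = 5, |B| = 4, p = 11.
CD lower bound = min(11, 5 + 4 - 1) = min(11, 8) = 8.
Compute A + B mod 11 directly:
a = 2: 2+2=4, 2+3=5, 2+8=10, 2+10=1
a = 4: 4+2=6, 4+3=7, 4+8=1, 4+10=3
a = 6: 6+2=8, 6+3=9, 6+8=3, 6+10=5
a = 7: 7+2=9, 7+3=10, 7+8=4, 7+10=6
a = 10: 10+2=1, 10+3=2, 10+8=7, 10+10=9
A + B = {1, 2, 3, 4, 5, 6, 7, 8, 9, 10}, so |A + B| = 10.
Verify: 10 ≥ 8? Yes ✓.

CD lower bound = 8, actual |A + B| = 10.


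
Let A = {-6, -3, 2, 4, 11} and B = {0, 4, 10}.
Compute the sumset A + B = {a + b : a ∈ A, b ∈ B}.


A + B = {a + b : a ∈ A, b ∈ B}.
Enumerate all |A|·|B| = 5·3 = 15 pairs (a, b) and collect distinct sums.
a = -6: -6+0=-6, -6+4=-2, -6+10=4
a = -3: -3+0=-3, -3+4=1, -3+10=7
a = 2: 2+0=2, 2+4=6, 2+10=12
a = 4: 4+0=4, 4+4=8, 4+10=14
a = 11: 11+0=11, 11+4=15, 11+10=21
Collecting distinct sums: A + B = {-6, -3, -2, 1, 2, 4, 6, 7, 8, 11, 12, 14, 15, 21}
|A + B| = 14

A + B = {-6, -3, -2, 1, 2, 4, 6, 7, 8, 11, 12, 14, 15, 21}


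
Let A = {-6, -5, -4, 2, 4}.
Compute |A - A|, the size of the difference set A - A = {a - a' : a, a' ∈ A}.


A - A = {a - a' : a, a' ∈ A}; |A| = 5.
Bounds: 2|A|-1 ≤ |A - A| ≤ |A|² - |A| + 1, i.e. 9 ≤ |A - A| ≤ 21.
Note: 0 ∈ A - A always (from a - a). The set is symmetric: if d ∈ A - A then -d ∈ A - A.
Enumerate nonzero differences d = a - a' with a > a' (then include -d):
Positive differences: {1, 2, 6, 7, 8, 9, 10}
Full difference set: {0} ∪ (positive diffs) ∪ (negative diffs).
|A - A| = 1 + 2·7 = 15 (matches direct enumeration: 15).

|A - A| = 15


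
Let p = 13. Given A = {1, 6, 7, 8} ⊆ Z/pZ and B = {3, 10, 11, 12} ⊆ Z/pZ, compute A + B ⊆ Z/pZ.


Work in Z/13Z: reduce every sum a + b modulo 13.
Enumerate all 16 pairs:
a = 1: 1+3=4, 1+10=11, 1+11=12, 1+12=0
a = 6: 6+3=9, 6+10=3, 6+11=4, 6+12=5
a = 7: 7+3=10, 7+10=4, 7+11=5, 7+12=6
a = 8: 8+3=11, 8+10=5, 8+11=6, 8+12=7
Distinct residues collected: {0, 3, 4, 5, 6, 7, 9, 10, 11, 12}
|A + B| = 10 (out of 13 total residues).

A + B = {0, 3, 4, 5, 6, 7, 9, 10, 11, 12}


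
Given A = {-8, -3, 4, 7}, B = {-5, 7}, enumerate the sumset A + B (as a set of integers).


A + B = {a + b : a ∈ A, b ∈ B}.
Enumerate all |A|·|B| = 4·2 = 8 pairs (a, b) and collect distinct sums.
a = -8: -8+-5=-13, -8+7=-1
a = -3: -3+-5=-8, -3+7=4
a = 4: 4+-5=-1, 4+7=11
a = 7: 7+-5=2, 7+7=14
Collecting distinct sums: A + B = {-13, -8, -1, 2, 4, 11, 14}
|A + B| = 7

A + B = {-13, -8, -1, 2, 4, 11, 14}


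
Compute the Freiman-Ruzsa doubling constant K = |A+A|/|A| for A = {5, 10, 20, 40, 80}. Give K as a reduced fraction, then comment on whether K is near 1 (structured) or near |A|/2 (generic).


|A| = 5.
Compute A + A by enumerating all 25 pairs.
A + A = {10, 15, 20, 25, 30, 40, 45, 50, 60, 80, 85, 90, 100, 120, 160}, so |A + A| = 15.
K = |A + A| / |A| = 15/5 = 3/1 ≈ 3.0000.
Reference: AP of size 5 gives K = 9/5 ≈ 1.8000; a fully generic set of size 5 gives K ≈ 3.0000.

|A| = 5, |A + A| = 15, K = 15/5 = 3/1.


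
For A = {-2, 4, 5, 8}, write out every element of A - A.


A - A = {a - a' : a, a' ∈ A}.
Compute a - a' for each ordered pair (a, a'):
a = -2: -2--2=0, -2-4=-6, -2-5=-7, -2-8=-10
a = 4: 4--2=6, 4-4=0, 4-5=-1, 4-8=-4
a = 5: 5--2=7, 5-4=1, 5-5=0, 5-8=-3
a = 8: 8--2=10, 8-4=4, 8-5=3, 8-8=0
Collecting distinct values (and noting 0 appears from a-a):
A - A = {-10, -7, -6, -4, -3, -1, 0, 1, 3, 4, 6, 7, 10}
|A - A| = 13

A - A = {-10, -7, -6, -4, -3, -1, 0, 1, 3, 4, 6, 7, 10}


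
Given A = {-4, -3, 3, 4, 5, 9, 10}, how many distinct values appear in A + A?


A + A = {a + a' : a, a' ∈ A}; |A| = 7.
General bounds: 2|A| - 1 ≤ |A + A| ≤ |A|(|A|+1)/2, i.e. 13 ≤ |A + A| ≤ 28.
Lower bound 2|A|-1 is attained iff A is an arithmetic progression.
Enumerate sums a + a' for a ≤ a' (symmetric, so this suffices):
a = -4: -4+-4=-8, -4+-3=-7, -4+3=-1, -4+4=0, -4+5=1, -4+9=5, -4+10=6
a = -3: -3+-3=-6, -3+3=0, -3+4=1, -3+5=2, -3+9=6, -3+10=7
a = 3: 3+3=6, 3+4=7, 3+5=8, 3+9=12, 3+10=13
a = 4: 4+4=8, 4+5=9, 4+9=13, 4+10=14
a = 5: 5+5=10, 5+9=14, 5+10=15
a = 9: 9+9=18, 9+10=19
a = 10: 10+10=20
Distinct sums: {-8, -7, -6, -1, 0, 1, 2, 5, 6, 7, 8, 9, 10, 12, 13, 14, 15, 18, 19, 20}
|A + A| = 20

|A + A| = 20


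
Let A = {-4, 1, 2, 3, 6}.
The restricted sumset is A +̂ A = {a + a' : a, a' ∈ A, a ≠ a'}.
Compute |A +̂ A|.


Restricted sumset: A +̂ A = {a + a' : a ∈ A, a' ∈ A, a ≠ a'}.
Equivalently, take A + A and drop any sum 2a that is achievable ONLY as a + a for a ∈ A (i.e. sums representable only with equal summands).
Enumerate pairs (a, a') with a < a' (symmetric, so each unordered pair gives one sum; this covers all a ≠ a'):
  -4 + 1 = -3
  -4 + 2 = -2
  -4 + 3 = -1
  -4 + 6 = 2
  1 + 2 = 3
  1 + 3 = 4
  1 + 6 = 7
  2 + 3 = 5
  2 + 6 = 8
  3 + 6 = 9
Collected distinct sums: {-3, -2, -1, 2, 3, 4, 5, 7, 8, 9}
|A +̂ A| = 10
(Reference bound: |A +̂ A| ≥ 2|A| - 3 for |A| ≥ 2, with |A| = 5 giving ≥ 7.)

|A +̂ A| = 10


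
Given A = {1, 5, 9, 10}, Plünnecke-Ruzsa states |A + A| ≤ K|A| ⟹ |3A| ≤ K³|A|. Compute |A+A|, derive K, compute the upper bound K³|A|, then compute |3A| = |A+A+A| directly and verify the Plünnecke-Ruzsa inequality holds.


|A| = 4.
Step 1: Compute A + A by enumerating all 16 pairs.
A + A = {2, 6, 10, 11, 14, 15, 18, 19, 20}, so |A + A| = 9.
Step 2: Doubling constant K = |A + A|/|A| = 9/4 = 9/4 ≈ 2.2500.
Step 3: Plünnecke-Ruzsa gives |3A| ≤ K³·|A| = (2.2500)³ · 4 ≈ 45.5625.
Step 4: Compute 3A = A + A + A directly by enumerating all triples (a,b,c) ∈ A³; |3A| = 16.
Step 5: Check 16 ≤ 45.5625? Yes ✓.

K = 9/4, Plünnecke-Ruzsa bound K³|A| ≈ 45.5625, |3A| = 16, inequality holds.


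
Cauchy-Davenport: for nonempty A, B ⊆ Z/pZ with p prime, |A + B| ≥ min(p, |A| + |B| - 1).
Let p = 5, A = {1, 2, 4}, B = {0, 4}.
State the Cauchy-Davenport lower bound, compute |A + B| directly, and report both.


Cauchy-Davenport: |A + B| ≥ min(p, |A| + |B| - 1) for A, B nonempty in Z/pZ.
|A| = 3, |B| = 2, p = 5.
CD lower bound = min(5, 3 + 2 - 1) = min(5, 4) = 4.
Compute A + B mod 5 directly:
a = 1: 1+0=1, 1+4=0
a = 2: 2+0=2, 2+4=1
a = 4: 4+0=4, 4+4=3
A + B = {0, 1, 2, 3, 4}, so |A + B| = 5.
Verify: 5 ≥ 4? Yes ✓.

CD lower bound = 4, actual |A + B| = 5.


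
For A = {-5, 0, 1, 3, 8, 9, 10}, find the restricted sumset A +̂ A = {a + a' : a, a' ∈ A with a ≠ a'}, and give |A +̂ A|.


Restricted sumset: A +̂ A = {a + a' : a ∈ A, a' ∈ A, a ≠ a'}.
Equivalently, take A + A and drop any sum 2a that is achievable ONLY as a + a for a ∈ A (i.e. sums representable only with equal summands).
Enumerate pairs (a, a') with a < a' (symmetric, so each unordered pair gives one sum; this covers all a ≠ a'):
  -5 + 0 = -5
  -5 + 1 = -4
  -5 + 3 = -2
  -5 + 8 = 3
  -5 + 9 = 4
  -5 + 10 = 5
  0 + 1 = 1
  0 + 3 = 3
  0 + 8 = 8
  0 + 9 = 9
  0 + 10 = 10
  1 + 3 = 4
  1 + 8 = 9
  1 + 9 = 10
  1 + 10 = 11
  3 + 8 = 11
  3 + 9 = 12
  3 + 10 = 13
  8 + 9 = 17
  8 + 10 = 18
  9 + 10 = 19
Collected distinct sums: {-5, -4, -2, 1, 3, 4, 5, 8, 9, 10, 11, 12, 13, 17, 18, 19}
|A +̂ A| = 16
(Reference bound: |A +̂ A| ≥ 2|A| - 3 for |A| ≥ 2, with |A| = 7 giving ≥ 11.)

|A +̂ A| = 16


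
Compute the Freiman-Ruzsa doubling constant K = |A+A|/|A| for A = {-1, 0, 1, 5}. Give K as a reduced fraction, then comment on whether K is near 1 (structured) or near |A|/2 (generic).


|A| = 4.
Compute A + A by enumerating all 16 pairs.
A + A = {-2, -1, 0, 1, 2, 4, 5, 6, 10}, so |A + A| = 9.
K = |A + A| / |A| = 9/4 (already in lowest terms) ≈ 2.2500.
Reference: AP of size 4 gives K = 7/4 ≈ 1.7500; a fully generic set of size 4 gives K ≈ 2.5000.

|A| = 4, |A + A| = 9, K = 9/4.


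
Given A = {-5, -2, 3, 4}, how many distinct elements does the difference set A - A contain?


A - A = {a - a' : a, a' ∈ A}; |A| = 4.
Bounds: 2|A|-1 ≤ |A - A| ≤ |A|² - |A| + 1, i.e. 7 ≤ |A - A| ≤ 13.
Note: 0 ∈ A - A always (from a - a). The set is symmetric: if d ∈ A - A then -d ∈ A - A.
Enumerate nonzero differences d = a - a' with a > a' (then include -d):
Positive differences: {1, 3, 5, 6, 8, 9}
Full difference set: {0} ∪ (positive diffs) ∪ (negative diffs).
|A - A| = 1 + 2·6 = 13 (matches direct enumeration: 13).

|A - A| = 13


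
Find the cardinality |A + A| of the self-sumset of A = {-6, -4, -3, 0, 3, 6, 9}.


A + A = {a + a' : a, a' ∈ A}; |A| = 7.
General bounds: 2|A| - 1 ≤ |A + A| ≤ |A|(|A|+1)/2, i.e. 13 ≤ |A + A| ≤ 28.
Lower bound 2|A|-1 is attained iff A is an arithmetic progression.
Enumerate sums a + a' for a ≤ a' (symmetric, so this suffices):
a = -6: -6+-6=-12, -6+-4=-10, -6+-3=-9, -6+0=-6, -6+3=-3, -6+6=0, -6+9=3
a = -4: -4+-4=-8, -4+-3=-7, -4+0=-4, -4+3=-1, -4+6=2, -4+9=5
a = -3: -3+-3=-6, -3+0=-3, -3+3=0, -3+6=3, -3+9=6
a = 0: 0+0=0, 0+3=3, 0+6=6, 0+9=9
a = 3: 3+3=6, 3+6=9, 3+9=12
a = 6: 6+6=12, 6+9=15
a = 9: 9+9=18
Distinct sums: {-12, -10, -9, -8, -7, -6, -4, -3, -1, 0, 2, 3, 5, 6, 9, 12, 15, 18}
|A + A| = 18

|A + A| = 18


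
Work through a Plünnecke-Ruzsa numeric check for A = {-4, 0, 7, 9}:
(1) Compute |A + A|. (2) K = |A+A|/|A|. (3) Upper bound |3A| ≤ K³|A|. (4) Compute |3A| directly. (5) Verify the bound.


|A| = 4.
Step 1: Compute A + A by enumerating all 16 pairs.
A + A = {-8, -4, 0, 3, 5, 7, 9, 14, 16, 18}, so |A + A| = 10.
Step 2: Doubling constant K = |A + A|/|A| = 10/4 = 10/4 ≈ 2.5000.
Step 3: Plünnecke-Ruzsa gives |3A| ≤ K³·|A| = (2.5000)³ · 4 ≈ 62.5000.
Step 4: Compute 3A = A + A + A directly by enumerating all triples (a,b,c) ∈ A³; |3A| = 19.
Step 5: Check 19 ≤ 62.5000? Yes ✓.

K = 10/4, Plünnecke-Ruzsa bound K³|A| ≈ 62.5000, |3A| = 19, inequality holds.


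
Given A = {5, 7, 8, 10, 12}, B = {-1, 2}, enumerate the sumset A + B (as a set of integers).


A + B = {a + b : a ∈ A, b ∈ B}.
Enumerate all |A|·|B| = 5·2 = 10 pairs (a, b) and collect distinct sums.
a = 5: 5+-1=4, 5+2=7
a = 7: 7+-1=6, 7+2=9
a = 8: 8+-1=7, 8+2=10
a = 10: 10+-1=9, 10+2=12
a = 12: 12+-1=11, 12+2=14
Collecting distinct sums: A + B = {4, 6, 7, 9, 10, 11, 12, 14}
|A + B| = 8

A + B = {4, 6, 7, 9, 10, 11, 12, 14}


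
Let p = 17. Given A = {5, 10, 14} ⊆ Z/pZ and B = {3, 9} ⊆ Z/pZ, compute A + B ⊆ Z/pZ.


Work in Z/17Z: reduce every sum a + b modulo 17.
Enumerate all 6 pairs:
a = 5: 5+3=8, 5+9=14
a = 10: 10+3=13, 10+9=2
a = 14: 14+3=0, 14+9=6
Distinct residues collected: {0, 2, 6, 8, 13, 14}
|A + B| = 6 (out of 17 total residues).

A + B = {0, 2, 6, 8, 13, 14}


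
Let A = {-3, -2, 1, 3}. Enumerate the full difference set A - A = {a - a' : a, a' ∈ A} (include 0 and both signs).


A - A = {a - a' : a, a' ∈ A}.
Compute a - a' for each ordered pair (a, a'):
a = -3: -3--3=0, -3--2=-1, -3-1=-4, -3-3=-6
a = -2: -2--3=1, -2--2=0, -2-1=-3, -2-3=-5
a = 1: 1--3=4, 1--2=3, 1-1=0, 1-3=-2
a = 3: 3--3=6, 3--2=5, 3-1=2, 3-3=0
Collecting distinct values (and noting 0 appears from a-a):
A - A = {-6, -5, -4, -3, -2, -1, 0, 1, 2, 3, 4, 5, 6}
|A - A| = 13

A - A = {-6, -5, -4, -3, -2, -1, 0, 1, 2, 3, 4, 5, 6}


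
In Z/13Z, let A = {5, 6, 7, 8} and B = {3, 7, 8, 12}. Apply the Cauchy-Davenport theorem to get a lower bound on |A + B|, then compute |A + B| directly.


Cauchy-Davenport: |A + B| ≥ min(p, |A| + |B| - 1) for A, B nonempty in Z/pZ.
|A| = 4, |B| = 4, p = 13.
CD lower bound = min(13, 4 + 4 - 1) = min(13, 7) = 7.
Compute A + B mod 13 directly:
a = 5: 5+3=8, 5+7=12, 5+8=0, 5+12=4
a = 6: 6+3=9, 6+7=0, 6+8=1, 6+12=5
a = 7: 7+3=10, 7+7=1, 7+8=2, 7+12=6
a = 8: 8+3=11, 8+7=2, 8+8=3, 8+12=7
A + B = {0, 1, 2, 3, 4, 5, 6, 7, 8, 9, 10, 11, 12}, so |A + B| = 13.
Verify: 13 ≥ 7? Yes ✓.

CD lower bound = 7, actual |A + B| = 13.


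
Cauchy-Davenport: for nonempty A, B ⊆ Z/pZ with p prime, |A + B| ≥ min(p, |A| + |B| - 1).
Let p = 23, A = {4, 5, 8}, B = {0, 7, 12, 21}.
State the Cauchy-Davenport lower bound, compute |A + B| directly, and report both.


Cauchy-Davenport: |A + B| ≥ min(p, |A| + |B| - 1) for A, B nonempty in Z/pZ.
|A| = 3, |B| = 4, p = 23.
CD lower bound = min(23, 3 + 4 - 1) = min(23, 6) = 6.
Compute A + B mod 23 directly:
a = 4: 4+0=4, 4+7=11, 4+12=16, 4+21=2
a = 5: 5+0=5, 5+7=12, 5+12=17, 5+21=3
a = 8: 8+0=8, 8+7=15, 8+12=20, 8+21=6
A + B = {2, 3, 4, 5, 6, 8, 11, 12, 15, 16, 17, 20}, so |A + B| = 12.
Verify: 12 ≥ 6? Yes ✓.

CD lower bound = 6, actual |A + B| = 12.


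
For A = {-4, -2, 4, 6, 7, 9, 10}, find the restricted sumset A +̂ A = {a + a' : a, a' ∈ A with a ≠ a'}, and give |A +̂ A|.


Restricted sumset: A +̂ A = {a + a' : a ∈ A, a' ∈ A, a ≠ a'}.
Equivalently, take A + A and drop any sum 2a that is achievable ONLY as a + a for a ∈ A (i.e. sums representable only with equal summands).
Enumerate pairs (a, a') with a < a' (symmetric, so each unordered pair gives one sum; this covers all a ≠ a'):
  -4 + -2 = -6
  -4 + 4 = 0
  -4 + 6 = 2
  -4 + 7 = 3
  -4 + 9 = 5
  -4 + 10 = 6
  -2 + 4 = 2
  -2 + 6 = 4
  -2 + 7 = 5
  -2 + 9 = 7
  -2 + 10 = 8
  4 + 6 = 10
  4 + 7 = 11
  4 + 9 = 13
  4 + 10 = 14
  6 + 7 = 13
  6 + 9 = 15
  6 + 10 = 16
  7 + 9 = 16
  7 + 10 = 17
  9 + 10 = 19
Collected distinct sums: {-6, 0, 2, 3, 4, 5, 6, 7, 8, 10, 11, 13, 14, 15, 16, 17, 19}
|A +̂ A| = 17
(Reference bound: |A +̂ A| ≥ 2|A| - 3 for |A| ≥ 2, with |A| = 7 giving ≥ 11.)

|A +̂ A| = 17


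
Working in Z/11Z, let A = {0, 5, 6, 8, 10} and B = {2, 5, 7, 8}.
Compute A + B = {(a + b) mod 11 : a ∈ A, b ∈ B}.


Work in Z/11Z: reduce every sum a + b modulo 11.
Enumerate all 20 pairs:
a = 0: 0+2=2, 0+5=5, 0+7=7, 0+8=8
a = 5: 5+2=7, 5+5=10, 5+7=1, 5+8=2
a = 6: 6+2=8, 6+5=0, 6+7=2, 6+8=3
a = 8: 8+2=10, 8+5=2, 8+7=4, 8+8=5
a = 10: 10+2=1, 10+5=4, 10+7=6, 10+8=7
Distinct residues collected: {0, 1, 2, 3, 4, 5, 6, 7, 8, 10}
|A + B| = 10 (out of 11 total residues).

A + B = {0, 1, 2, 3, 4, 5, 6, 7, 8, 10}


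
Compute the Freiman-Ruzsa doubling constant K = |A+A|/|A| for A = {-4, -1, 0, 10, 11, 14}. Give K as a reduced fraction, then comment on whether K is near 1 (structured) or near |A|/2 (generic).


|A| = 6.
Compute A + A by enumerating all 36 pairs.
A + A = {-8, -5, -4, -2, -1, 0, 6, 7, 9, 10, 11, 13, 14, 20, 21, 22, 24, 25, 28}, so |A + A| = 19.
K = |A + A| / |A| = 19/6 (already in lowest terms) ≈ 3.1667.
Reference: AP of size 6 gives K = 11/6 ≈ 1.8333; a fully generic set of size 6 gives K ≈ 3.5000.

|A| = 6, |A + A| = 19, K = 19/6.


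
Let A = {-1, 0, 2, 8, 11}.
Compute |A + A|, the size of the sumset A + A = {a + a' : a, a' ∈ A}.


A + A = {a + a' : a, a' ∈ A}; |A| = 5.
General bounds: 2|A| - 1 ≤ |A + A| ≤ |A|(|A|+1)/2, i.e. 9 ≤ |A + A| ≤ 15.
Lower bound 2|A|-1 is attained iff A is an arithmetic progression.
Enumerate sums a + a' for a ≤ a' (symmetric, so this suffices):
a = -1: -1+-1=-2, -1+0=-1, -1+2=1, -1+8=7, -1+11=10
a = 0: 0+0=0, 0+2=2, 0+8=8, 0+11=11
a = 2: 2+2=4, 2+8=10, 2+11=13
a = 8: 8+8=16, 8+11=19
a = 11: 11+11=22
Distinct sums: {-2, -1, 0, 1, 2, 4, 7, 8, 10, 11, 13, 16, 19, 22}
|A + A| = 14

|A + A| = 14


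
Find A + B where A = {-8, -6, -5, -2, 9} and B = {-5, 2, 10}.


A + B = {a + b : a ∈ A, b ∈ B}.
Enumerate all |A|·|B| = 5·3 = 15 pairs (a, b) and collect distinct sums.
a = -8: -8+-5=-13, -8+2=-6, -8+10=2
a = -6: -6+-5=-11, -6+2=-4, -6+10=4
a = -5: -5+-5=-10, -5+2=-3, -5+10=5
a = -2: -2+-5=-7, -2+2=0, -2+10=8
a = 9: 9+-5=4, 9+2=11, 9+10=19
Collecting distinct sums: A + B = {-13, -11, -10, -7, -6, -4, -3, 0, 2, 4, 5, 8, 11, 19}
|A + B| = 14

A + B = {-13, -11, -10, -7, -6, -4, -3, 0, 2, 4, 5, 8, 11, 19}


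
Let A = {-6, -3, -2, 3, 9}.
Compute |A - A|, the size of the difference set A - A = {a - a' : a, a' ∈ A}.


A - A = {a - a' : a, a' ∈ A}; |A| = 5.
Bounds: 2|A|-1 ≤ |A - A| ≤ |A|² - |A| + 1, i.e. 9 ≤ |A - A| ≤ 21.
Note: 0 ∈ A - A always (from a - a). The set is symmetric: if d ∈ A - A then -d ∈ A - A.
Enumerate nonzero differences d = a - a' with a > a' (then include -d):
Positive differences: {1, 3, 4, 5, 6, 9, 11, 12, 15}
Full difference set: {0} ∪ (positive diffs) ∪ (negative diffs).
|A - A| = 1 + 2·9 = 19 (matches direct enumeration: 19).

|A - A| = 19


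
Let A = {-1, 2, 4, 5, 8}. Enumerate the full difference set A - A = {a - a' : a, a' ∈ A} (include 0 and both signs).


A - A = {a - a' : a, a' ∈ A}.
Compute a - a' for each ordered pair (a, a'):
a = -1: -1--1=0, -1-2=-3, -1-4=-5, -1-5=-6, -1-8=-9
a = 2: 2--1=3, 2-2=0, 2-4=-2, 2-5=-3, 2-8=-6
a = 4: 4--1=5, 4-2=2, 4-4=0, 4-5=-1, 4-8=-4
a = 5: 5--1=6, 5-2=3, 5-4=1, 5-5=0, 5-8=-3
a = 8: 8--1=9, 8-2=6, 8-4=4, 8-5=3, 8-8=0
Collecting distinct values (and noting 0 appears from a-a):
A - A = {-9, -6, -5, -4, -3, -2, -1, 0, 1, 2, 3, 4, 5, 6, 9}
|A - A| = 15

A - A = {-9, -6, -5, -4, -3, -2, -1, 0, 1, 2, 3, 4, 5, 6, 9}


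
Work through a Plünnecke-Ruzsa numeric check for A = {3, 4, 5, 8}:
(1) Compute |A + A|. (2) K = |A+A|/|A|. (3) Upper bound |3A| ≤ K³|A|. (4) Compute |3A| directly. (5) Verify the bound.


|A| = 4.
Step 1: Compute A + A by enumerating all 16 pairs.
A + A = {6, 7, 8, 9, 10, 11, 12, 13, 16}, so |A + A| = 9.
Step 2: Doubling constant K = |A + A|/|A| = 9/4 = 9/4 ≈ 2.2500.
Step 3: Plünnecke-Ruzsa gives |3A| ≤ K³·|A| = (2.2500)³ · 4 ≈ 45.5625.
Step 4: Compute 3A = A + A + A directly by enumerating all triples (a,b,c) ∈ A³; |3A| = 14.
Step 5: Check 14 ≤ 45.5625? Yes ✓.

K = 9/4, Plünnecke-Ruzsa bound K³|A| ≈ 45.5625, |3A| = 14, inequality holds.


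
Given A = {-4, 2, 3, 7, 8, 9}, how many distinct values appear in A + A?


A + A = {a + a' : a, a' ∈ A}; |A| = 6.
General bounds: 2|A| - 1 ≤ |A + A| ≤ |A|(|A|+1)/2, i.e. 11 ≤ |A + A| ≤ 21.
Lower bound 2|A|-1 is attained iff A is an arithmetic progression.
Enumerate sums a + a' for a ≤ a' (symmetric, so this suffices):
a = -4: -4+-4=-8, -4+2=-2, -4+3=-1, -4+7=3, -4+8=4, -4+9=5
a = 2: 2+2=4, 2+3=5, 2+7=9, 2+8=10, 2+9=11
a = 3: 3+3=6, 3+7=10, 3+8=11, 3+9=12
a = 7: 7+7=14, 7+8=15, 7+9=16
a = 8: 8+8=16, 8+9=17
a = 9: 9+9=18
Distinct sums: {-8, -2, -1, 3, 4, 5, 6, 9, 10, 11, 12, 14, 15, 16, 17, 18}
|A + A| = 16

|A + A| = 16


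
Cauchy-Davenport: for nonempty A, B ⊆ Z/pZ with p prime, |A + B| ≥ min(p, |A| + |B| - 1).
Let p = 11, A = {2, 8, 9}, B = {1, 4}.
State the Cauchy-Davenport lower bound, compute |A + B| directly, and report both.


Cauchy-Davenport: |A + B| ≥ min(p, |A| + |B| - 1) for A, B nonempty in Z/pZ.
|A| = 3, |B| = 2, p = 11.
CD lower bound = min(11, 3 + 2 - 1) = min(11, 4) = 4.
Compute A + B mod 11 directly:
a = 2: 2+1=3, 2+4=6
a = 8: 8+1=9, 8+4=1
a = 9: 9+1=10, 9+4=2
A + B = {1, 2, 3, 6, 9, 10}, so |A + B| = 6.
Verify: 6 ≥ 4? Yes ✓.

CD lower bound = 4, actual |A + B| = 6.


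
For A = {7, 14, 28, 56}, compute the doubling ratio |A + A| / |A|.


|A| = 4.
Compute A + A by enumerating all 16 pairs.
A + A = {14, 21, 28, 35, 42, 56, 63, 70, 84, 112}, so |A + A| = 10.
K = |A + A| / |A| = 10/4 = 5/2 ≈ 2.5000.
Reference: AP of size 4 gives K = 7/4 ≈ 1.7500; a fully generic set of size 4 gives K ≈ 2.5000.

|A| = 4, |A + A| = 10, K = 10/4 = 5/2.


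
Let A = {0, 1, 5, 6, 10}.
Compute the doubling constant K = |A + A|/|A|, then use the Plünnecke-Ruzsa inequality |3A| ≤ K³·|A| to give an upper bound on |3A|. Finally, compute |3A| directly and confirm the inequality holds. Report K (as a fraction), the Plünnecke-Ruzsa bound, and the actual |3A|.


|A| = 5.
Step 1: Compute A + A by enumerating all 25 pairs.
A + A = {0, 1, 2, 5, 6, 7, 10, 11, 12, 15, 16, 20}, so |A + A| = 12.
Step 2: Doubling constant K = |A + A|/|A| = 12/5 = 12/5 ≈ 2.4000.
Step 3: Plünnecke-Ruzsa gives |3A| ≤ K³·|A| = (2.4000)³ · 5 ≈ 69.1200.
Step 4: Compute 3A = A + A + A directly by enumerating all triples (a,b,c) ∈ A³; |3A| = 22.
Step 5: Check 22 ≤ 69.1200? Yes ✓.

K = 12/5, Plünnecke-Ruzsa bound K³|A| ≈ 69.1200, |3A| = 22, inequality holds.


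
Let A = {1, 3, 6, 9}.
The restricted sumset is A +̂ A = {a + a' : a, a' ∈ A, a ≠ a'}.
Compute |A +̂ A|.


Restricted sumset: A +̂ A = {a + a' : a ∈ A, a' ∈ A, a ≠ a'}.
Equivalently, take A + A and drop any sum 2a that is achievable ONLY as a + a for a ∈ A (i.e. sums representable only with equal summands).
Enumerate pairs (a, a') with a < a' (symmetric, so each unordered pair gives one sum; this covers all a ≠ a'):
  1 + 3 = 4
  1 + 6 = 7
  1 + 9 = 10
  3 + 6 = 9
  3 + 9 = 12
  6 + 9 = 15
Collected distinct sums: {4, 7, 9, 10, 12, 15}
|A +̂ A| = 6
(Reference bound: |A +̂ A| ≥ 2|A| - 3 for |A| ≥ 2, with |A| = 4 giving ≥ 5.)

|A +̂ A| = 6


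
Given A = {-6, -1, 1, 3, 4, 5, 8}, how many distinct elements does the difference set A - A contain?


A - A = {a - a' : a, a' ∈ A}; |A| = 7.
Bounds: 2|A|-1 ≤ |A - A| ≤ |A|² - |A| + 1, i.e. 13 ≤ |A - A| ≤ 43.
Note: 0 ∈ A - A always (from a - a). The set is symmetric: if d ∈ A - A then -d ∈ A - A.
Enumerate nonzero differences d = a - a' with a > a' (then include -d):
Positive differences: {1, 2, 3, 4, 5, 6, 7, 9, 10, 11, 14}
Full difference set: {0} ∪ (positive diffs) ∪ (negative diffs).
|A - A| = 1 + 2·11 = 23 (matches direct enumeration: 23).

|A - A| = 23


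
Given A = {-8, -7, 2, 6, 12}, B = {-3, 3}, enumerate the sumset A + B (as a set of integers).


A + B = {a + b : a ∈ A, b ∈ B}.
Enumerate all |A|·|B| = 5·2 = 10 pairs (a, b) and collect distinct sums.
a = -8: -8+-3=-11, -8+3=-5
a = -7: -7+-3=-10, -7+3=-4
a = 2: 2+-3=-1, 2+3=5
a = 6: 6+-3=3, 6+3=9
a = 12: 12+-3=9, 12+3=15
Collecting distinct sums: A + B = {-11, -10, -5, -4, -1, 3, 5, 9, 15}
|A + B| = 9

A + B = {-11, -10, -5, -4, -1, 3, 5, 9, 15}


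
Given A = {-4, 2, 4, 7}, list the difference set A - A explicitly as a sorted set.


A - A = {a - a' : a, a' ∈ A}.
Compute a - a' for each ordered pair (a, a'):
a = -4: -4--4=0, -4-2=-6, -4-4=-8, -4-7=-11
a = 2: 2--4=6, 2-2=0, 2-4=-2, 2-7=-5
a = 4: 4--4=8, 4-2=2, 4-4=0, 4-7=-3
a = 7: 7--4=11, 7-2=5, 7-4=3, 7-7=0
Collecting distinct values (and noting 0 appears from a-a):
A - A = {-11, -8, -6, -5, -3, -2, 0, 2, 3, 5, 6, 8, 11}
|A - A| = 13

A - A = {-11, -8, -6, -5, -3, -2, 0, 2, 3, 5, 6, 8, 11}


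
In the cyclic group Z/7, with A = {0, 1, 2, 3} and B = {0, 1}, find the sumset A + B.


Work in Z/7Z: reduce every sum a + b modulo 7.
Enumerate all 8 pairs:
a = 0: 0+0=0, 0+1=1
a = 1: 1+0=1, 1+1=2
a = 2: 2+0=2, 2+1=3
a = 3: 3+0=3, 3+1=4
Distinct residues collected: {0, 1, 2, 3, 4}
|A + B| = 5 (out of 7 total residues).

A + B = {0, 1, 2, 3, 4}


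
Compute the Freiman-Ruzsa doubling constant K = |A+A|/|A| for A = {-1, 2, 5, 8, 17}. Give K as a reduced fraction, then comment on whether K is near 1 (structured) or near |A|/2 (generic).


|A| = 5.
Compute A + A by enumerating all 25 pairs.
A + A = {-2, 1, 4, 7, 10, 13, 16, 19, 22, 25, 34}, so |A + A| = 11.
K = |A + A| / |A| = 11/5 (already in lowest terms) ≈ 2.2000.
Reference: AP of size 5 gives K = 9/5 ≈ 1.8000; a fully generic set of size 5 gives K ≈ 3.0000.

|A| = 5, |A + A| = 11, K = 11/5.


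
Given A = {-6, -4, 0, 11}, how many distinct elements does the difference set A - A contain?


A - A = {a - a' : a, a' ∈ A}; |A| = 4.
Bounds: 2|A|-1 ≤ |A - A| ≤ |A|² - |A| + 1, i.e. 7 ≤ |A - A| ≤ 13.
Note: 0 ∈ A - A always (from a - a). The set is symmetric: if d ∈ A - A then -d ∈ A - A.
Enumerate nonzero differences d = a - a' with a > a' (then include -d):
Positive differences: {2, 4, 6, 11, 15, 17}
Full difference set: {0} ∪ (positive diffs) ∪ (negative diffs).
|A - A| = 1 + 2·6 = 13 (matches direct enumeration: 13).

|A - A| = 13


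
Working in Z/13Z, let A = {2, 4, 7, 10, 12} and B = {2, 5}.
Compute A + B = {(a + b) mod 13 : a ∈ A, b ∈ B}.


Work in Z/13Z: reduce every sum a + b modulo 13.
Enumerate all 10 pairs:
a = 2: 2+2=4, 2+5=7
a = 4: 4+2=6, 4+5=9
a = 7: 7+2=9, 7+5=12
a = 10: 10+2=12, 10+5=2
a = 12: 12+2=1, 12+5=4
Distinct residues collected: {1, 2, 4, 6, 7, 9, 12}
|A + B| = 7 (out of 13 total residues).

A + B = {1, 2, 4, 6, 7, 9, 12}


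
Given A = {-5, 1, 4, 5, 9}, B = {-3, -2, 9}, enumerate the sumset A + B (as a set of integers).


A + B = {a + b : a ∈ A, b ∈ B}.
Enumerate all |A|·|B| = 5·3 = 15 pairs (a, b) and collect distinct sums.
a = -5: -5+-3=-8, -5+-2=-7, -5+9=4
a = 1: 1+-3=-2, 1+-2=-1, 1+9=10
a = 4: 4+-3=1, 4+-2=2, 4+9=13
a = 5: 5+-3=2, 5+-2=3, 5+9=14
a = 9: 9+-3=6, 9+-2=7, 9+9=18
Collecting distinct sums: A + B = {-8, -7, -2, -1, 1, 2, 3, 4, 6, 7, 10, 13, 14, 18}
|A + B| = 14

A + B = {-8, -7, -2, -1, 1, 2, 3, 4, 6, 7, 10, 13, 14, 18}


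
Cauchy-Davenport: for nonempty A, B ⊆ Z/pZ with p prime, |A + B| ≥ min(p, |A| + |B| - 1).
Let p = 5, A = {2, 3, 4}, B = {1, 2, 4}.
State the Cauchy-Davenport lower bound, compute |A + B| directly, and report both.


Cauchy-Davenport: |A + B| ≥ min(p, |A| + |B| - 1) for A, B nonempty in Z/pZ.
|A| = 3, |B| = 3, p = 5.
CD lower bound = min(5, 3 + 3 - 1) = min(5, 5) = 5.
Compute A + B mod 5 directly:
a = 2: 2+1=3, 2+2=4, 2+4=1
a = 3: 3+1=4, 3+2=0, 3+4=2
a = 4: 4+1=0, 4+2=1, 4+4=3
A + B = {0, 1, 2, 3, 4}, so |A + B| = 5.
Verify: 5 ≥ 5? Yes ✓.

CD lower bound = 5, actual |A + B| = 5.


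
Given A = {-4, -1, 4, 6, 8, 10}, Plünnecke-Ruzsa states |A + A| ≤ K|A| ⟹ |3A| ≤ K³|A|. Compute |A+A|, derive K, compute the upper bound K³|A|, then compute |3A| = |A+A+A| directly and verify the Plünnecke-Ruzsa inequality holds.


|A| = 6.
Step 1: Compute A + A by enumerating all 36 pairs.
A + A = {-8, -5, -2, 0, 2, 3, 4, 5, 6, 7, 8, 9, 10, 12, 14, 16, 18, 20}, so |A + A| = 18.
Step 2: Doubling constant K = |A + A|/|A| = 18/6 = 18/6 ≈ 3.0000.
Step 3: Plünnecke-Ruzsa gives |3A| ≤ K³·|A| = (3.0000)³ · 6 ≈ 162.0000.
Step 4: Compute 3A = A + A + A directly by enumerating all triples (a,b,c) ∈ A³; |3A| = 33.
Step 5: Check 33 ≤ 162.0000? Yes ✓.

K = 18/6, Plünnecke-Ruzsa bound K³|A| ≈ 162.0000, |3A| = 33, inequality holds.


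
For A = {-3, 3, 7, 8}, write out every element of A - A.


A - A = {a - a' : a, a' ∈ A}.
Compute a - a' for each ordered pair (a, a'):
a = -3: -3--3=0, -3-3=-6, -3-7=-10, -3-8=-11
a = 3: 3--3=6, 3-3=0, 3-7=-4, 3-8=-5
a = 7: 7--3=10, 7-3=4, 7-7=0, 7-8=-1
a = 8: 8--3=11, 8-3=5, 8-7=1, 8-8=0
Collecting distinct values (and noting 0 appears from a-a):
A - A = {-11, -10, -6, -5, -4, -1, 0, 1, 4, 5, 6, 10, 11}
|A - A| = 13

A - A = {-11, -10, -6, -5, -4, -1, 0, 1, 4, 5, 6, 10, 11}


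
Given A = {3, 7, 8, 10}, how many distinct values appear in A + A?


A + A = {a + a' : a, a' ∈ A}; |A| = 4.
General bounds: 2|A| - 1 ≤ |A + A| ≤ |A|(|A|+1)/2, i.e. 7 ≤ |A + A| ≤ 10.
Lower bound 2|A|-1 is attained iff A is an arithmetic progression.
Enumerate sums a + a' for a ≤ a' (symmetric, so this suffices):
a = 3: 3+3=6, 3+7=10, 3+8=11, 3+10=13
a = 7: 7+7=14, 7+8=15, 7+10=17
a = 8: 8+8=16, 8+10=18
a = 10: 10+10=20
Distinct sums: {6, 10, 11, 13, 14, 15, 16, 17, 18, 20}
|A + A| = 10

|A + A| = 10


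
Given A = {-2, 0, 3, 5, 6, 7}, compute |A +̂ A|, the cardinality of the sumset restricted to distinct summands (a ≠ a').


Restricted sumset: A +̂ A = {a + a' : a ∈ A, a' ∈ A, a ≠ a'}.
Equivalently, take A + A and drop any sum 2a that is achievable ONLY as a + a for a ∈ A (i.e. sums representable only with equal summands).
Enumerate pairs (a, a') with a < a' (symmetric, so each unordered pair gives one sum; this covers all a ≠ a'):
  -2 + 0 = -2
  -2 + 3 = 1
  -2 + 5 = 3
  -2 + 6 = 4
  -2 + 7 = 5
  0 + 3 = 3
  0 + 5 = 5
  0 + 6 = 6
  0 + 7 = 7
  3 + 5 = 8
  3 + 6 = 9
  3 + 7 = 10
  5 + 6 = 11
  5 + 7 = 12
  6 + 7 = 13
Collected distinct sums: {-2, 1, 3, 4, 5, 6, 7, 8, 9, 10, 11, 12, 13}
|A +̂ A| = 13
(Reference bound: |A +̂ A| ≥ 2|A| - 3 for |A| ≥ 2, with |A| = 6 giving ≥ 9.)

|A +̂ A| = 13


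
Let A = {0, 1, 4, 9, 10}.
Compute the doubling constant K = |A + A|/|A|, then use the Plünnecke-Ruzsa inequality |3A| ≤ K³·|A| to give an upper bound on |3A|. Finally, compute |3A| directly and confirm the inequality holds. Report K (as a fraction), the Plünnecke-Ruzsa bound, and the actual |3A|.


|A| = 5.
Step 1: Compute A + A by enumerating all 25 pairs.
A + A = {0, 1, 2, 4, 5, 8, 9, 10, 11, 13, 14, 18, 19, 20}, so |A + A| = 14.
Step 2: Doubling constant K = |A + A|/|A| = 14/5 = 14/5 ≈ 2.8000.
Step 3: Plünnecke-Ruzsa gives |3A| ≤ K³·|A| = (2.8000)³ · 5 ≈ 109.7600.
Step 4: Compute 3A = A + A + A directly by enumerating all triples (a,b,c) ∈ A³; |3A| = 27.
Step 5: Check 27 ≤ 109.7600? Yes ✓.

K = 14/5, Plünnecke-Ruzsa bound K³|A| ≈ 109.7600, |3A| = 27, inequality holds.


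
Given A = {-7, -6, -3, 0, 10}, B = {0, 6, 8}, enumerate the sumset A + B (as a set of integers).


A + B = {a + b : a ∈ A, b ∈ B}.
Enumerate all |A|·|B| = 5·3 = 15 pairs (a, b) and collect distinct sums.
a = -7: -7+0=-7, -7+6=-1, -7+8=1
a = -6: -6+0=-6, -6+6=0, -6+8=2
a = -3: -3+0=-3, -3+6=3, -3+8=5
a = 0: 0+0=0, 0+6=6, 0+8=8
a = 10: 10+0=10, 10+6=16, 10+8=18
Collecting distinct sums: A + B = {-7, -6, -3, -1, 0, 1, 2, 3, 5, 6, 8, 10, 16, 18}
|A + B| = 14

A + B = {-7, -6, -3, -1, 0, 1, 2, 3, 5, 6, 8, 10, 16, 18}


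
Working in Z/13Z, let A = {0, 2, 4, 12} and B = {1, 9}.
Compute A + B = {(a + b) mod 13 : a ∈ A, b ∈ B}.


Work in Z/13Z: reduce every sum a + b modulo 13.
Enumerate all 8 pairs:
a = 0: 0+1=1, 0+9=9
a = 2: 2+1=3, 2+9=11
a = 4: 4+1=5, 4+9=0
a = 12: 12+1=0, 12+9=8
Distinct residues collected: {0, 1, 3, 5, 8, 9, 11}
|A + B| = 7 (out of 13 total residues).

A + B = {0, 1, 3, 5, 8, 9, 11}


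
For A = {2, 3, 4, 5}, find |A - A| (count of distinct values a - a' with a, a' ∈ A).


A - A = {a - a' : a, a' ∈ A}; |A| = 4.
Bounds: 2|A|-1 ≤ |A - A| ≤ |A|² - |A| + 1, i.e. 7 ≤ |A - A| ≤ 13.
Note: 0 ∈ A - A always (from a - a). The set is symmetric: if d ∈ A - A then -d ∈ A - A.
Enumerate nonzero differences d = a - a' with a > a' (then include -d):
Positive differences: {1, 2, 3}
Full difference set: {0} ∪ (positive diffs) ∪ (negative diffs).
|A - A| = 1 + 2·3 = 7 (matches direct enumeration: 7).

|A - A| = 7


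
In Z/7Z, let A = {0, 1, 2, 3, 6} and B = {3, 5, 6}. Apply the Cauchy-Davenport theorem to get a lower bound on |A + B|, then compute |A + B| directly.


Cauchy-Davenport: |A + B| ≥ min(p, |A| + |B| - 1) for A, B nonempty in Z/pZ.
|A| = 5, |B| = 3, p = 7.
CD lower bound = min(7, 5 + 3 - 1) = min(7, 7) = 7.
Compute A + B mod 7 directly:
a = 0: 0+3=3, 0+5=5, 0+6=6
a = 1: 1+3=4, 1+5=6, 1+6=0
a = 2: 2+3=5, 2+5=0, 2+6=1
a = 3: 3+3=6, 3+5=1, 3+6=2
a = 6: 6+3=2, 6+5=4, 6+6=5
A + B = {0, 1, 2, 3, 4, 5, 6}, so |A + B| = 7.
Verify: 7 ≥ 7? Yes ✓.

CD lower bound = 7, actual |A + B| = 7.


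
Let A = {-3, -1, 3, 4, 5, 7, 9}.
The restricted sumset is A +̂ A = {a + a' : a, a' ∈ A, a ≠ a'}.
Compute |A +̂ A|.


Restricted sumset: A +̂ A = {a + a' : a ∈ A, a' ∈ A, a ≠ a'}.
Equivalently, take A + A and drop any sum 2a that is achievable ONLY as a + a for a ∈ A (i.e. sums representable only with equal summands).
Enumerate pairs (a, a') with a < a' (symmetric, so each unordered pair gives one sum; this covers all a ≠ a'):
  -3 + -1 = -4
  -3 + 3 = 0
  -3 + 4 = 1
  -3 + 5 = 2
  -3 + 7 = 4
  -3 + 9 = 6
  -1 + 3 = 2
  -1 + 4 = 3
  -1 + 5 = 4
  -1 + 7 = 6
  -1 + 9 = 8
  3 + 4 = 7
  3 + 5 = 8
  3 + 7 = 10
  3 + 9 = 12
  4 + 5 = 9
  4 + 7 = 11
  4 + 9 = 13
  5 + 7 = 12
  5 + 9 = 14
  7 + 9 = 16
Collected distinct sums: {-4, 0, 1, 2, 3, 4, 6, 7, 8, 9, 10, 11, 12, 13, 14, 16}
|A +̂ A| = 16
(Reference bound: |A +̂ A| ≥ 2|A| - 3 for |A| ≥ 2, with |A| = 7 giving ≥ 11.)

|A +̂ A| = 16


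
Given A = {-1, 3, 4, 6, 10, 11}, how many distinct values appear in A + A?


A + A = {a + a' : a, a' ∈ A}; |A| = 6.
General bounds: 2|A| - 1 ≤ |A + A| ≤ |A|(|A|+1)/2, i.e. 11 ≤ |A + A| ≤ 21.
Lower bound 2|A|-1 is attained iff A is an arithmetic progression.
Enumerate sums a + a' for a ≤ a' (symmetric, so this suffices):
a = -1: -1+-1=-2, -1+3=2, -1+4=3, -1+6=5, -1+10=9, -1+11=10
a = 3: 3+3=6, 3+4=7, 3+6=9, 3+10=13, 3+11=14
a = 4: 4+4=8, 4+6=10, 4+10=14, 4+11=15
a = 6: 6+6=12, 6+10=16, 6+11=17
a = 10: 10+10=20, 10+11=21
a = 11: 11+11=22
Distinct sums: {-2, 2, 3, 5, 6, 7, 8, 9, 10, 12, 13, 14, 15, 16, 17, 20, 21, 22}
|A + A| = 18

|A + A| = 18


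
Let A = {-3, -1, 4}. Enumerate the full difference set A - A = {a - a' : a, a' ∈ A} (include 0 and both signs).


A - A = {a - a' : a, a' ∈ A}.
Compute a - a' for each ordered pair (a, a'):
a = -3: -3--3=0, -3--1=-2, -3-4=-7
a = -1: -1--3=2, -1--1=0, -1-4=-5
a = 4: 4--3=7, 4--1=5, 4-4=0
Collecting distinct values (and noting 0 appears from a-a):
A - A = {-7, -5, -2, 0, 2, 5, 7}
|A - A| = 7

A - A = {-7, -5, -2, 0, 2, 5, 7}


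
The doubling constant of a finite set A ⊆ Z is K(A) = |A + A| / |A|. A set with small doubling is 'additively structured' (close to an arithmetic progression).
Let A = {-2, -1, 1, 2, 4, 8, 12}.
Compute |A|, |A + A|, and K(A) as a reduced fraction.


|A| = 7.
Compute A + A by enumerating all 49 pairs.
A + A = {-4, -3, -2, -1, 0, 1, 2, 3, 4, 5, 6, 7, 8, 9, 10, 11, 12, 13, 14, 16, 20, 24}, so |A + A| = 22.
K = |A + A| / |A| = 22/7 (already in lowest terms) ≈ 3.1429.
Reference: AP of size 7 gives K = 13/7 ≈ 1.8571; a fully generic set of size 7 gives K ≈ 4.0000.

|A| = 7, |A + A| = 22, K = 22/7.


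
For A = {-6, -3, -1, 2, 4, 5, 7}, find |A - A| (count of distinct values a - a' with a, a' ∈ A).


A - A = {a - a' : a, a' ∈ A}; |A| = 7.
Bounds: 2|A|-1 ≤ |A - A| ≤ |A|² - |A| + 1, i.e. 13 ≤ |A - A| ≤ 43.
Note: 0 ∈ A - A always (from a - a). The set is symmetric: if d ∈ A - A then -d ∈ A - A.
Enumerate nonzero differences d = a - a' with a > a' (then include -d):
Positive differences: {1, 2, 3, 5, 6, 7, 8, 10, 11, 13}
Full difference set: {0} ∪ (positive diffs) ∪ (negative diffs).
|A - A| = 1 + 2·10 = 21 (matches direct enumeration: 21).

|A - A| = 21
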